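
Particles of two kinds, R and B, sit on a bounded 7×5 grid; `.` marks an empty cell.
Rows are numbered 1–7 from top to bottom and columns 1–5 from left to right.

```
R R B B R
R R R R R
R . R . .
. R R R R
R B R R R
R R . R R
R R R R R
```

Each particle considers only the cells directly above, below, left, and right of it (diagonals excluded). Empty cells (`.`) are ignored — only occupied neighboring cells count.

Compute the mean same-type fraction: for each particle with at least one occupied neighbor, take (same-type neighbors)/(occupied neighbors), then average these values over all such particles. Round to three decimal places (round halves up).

(1,1)R 2/2
(1,2)R 2/3
(1,3)B 1/3
(1,4)B 1/3
(1,5)R 1/2
(2,1)R 3/3
(2,2)R 3/3
(2,3)R 3/4
(2,4)R 2/3
(2,5)R 2/2
(3,1)R 1/1
(3,3)R 2/2
(4,2)R 1/2
(4,3)R 4/4
(4,4)R 3/3
(4,5)R 2/2
(5,1)R 1/2
(5,2)B 0/4
(5,3)R 2/3
(5,4)R 4/4
(5,5)R 3/3
(6,1)R 3/3
(6,2)R 2/3
(6,4)R 3/3
(6,5)R 3/3
(7,1)R 2/2
(7,2)R 3/3
(7,3)R 2/2
(7,4)R 3/3
(7,5)R 2/2
Sum over 30 particles: 2/2 + 2/3 + 1/3 + 1/3 + 1/2 + 3/3 + 3/3 + 3/4 + 2/3 + 2/2 + 1/1 + 2/2 + 1/2 + 4/4 + 3/3 + 2/2 + 1/2 + 0/4 + 2/3 + 4/4 + 3/3 + 3/3 + 2/3 + 3/3 + 3/3 + 2/2 + 3/3 + 2/2 + 3/3 + 2/2 = 295/12; mean = 295/12 ÷ 30 = 59/72 = 0.819444… → 0.819.

0.819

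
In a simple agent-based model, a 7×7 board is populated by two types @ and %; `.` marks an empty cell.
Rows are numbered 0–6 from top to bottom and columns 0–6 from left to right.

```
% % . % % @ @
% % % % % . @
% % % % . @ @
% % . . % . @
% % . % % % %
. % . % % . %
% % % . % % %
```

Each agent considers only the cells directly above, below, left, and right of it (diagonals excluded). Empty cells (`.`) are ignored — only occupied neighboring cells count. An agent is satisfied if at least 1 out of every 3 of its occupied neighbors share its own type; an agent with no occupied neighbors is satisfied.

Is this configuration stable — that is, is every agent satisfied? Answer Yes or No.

Yes

(0,0)% 2/2 ok
(0,1)% 2/2 ok
(0,3)% 2/2 ok
(0,4)% 2/3 ok
(0,5)@ 1/2 ok
(0,6)@ 2/2 ok
(1,0)% 3/3 ok
(1,1)% 4/4 ok
(1,2)% 3/3 ok
(1,3)% 4/4 ok
(1,4)% 2/2 ok
(1,6)@ 2/2 ok
(2,0)% 3/3 ok
(2,1)% 4/4 ok
(2,2)% 3/3 ok
(2,3)% 2/2 ok
(2,5)@ 1/1 ok
(2,6)@ 3/3 ok
(3,0)% 3/3 ok
(3,1)% 3/3 ok
(3,4)% 1/1 ok
(3,6)@ 1/2 ok
(4,0)% 2/2 ok
(4,1)% 3/3 ok
(4,3)% 2/2 ok
(4,4)% 4/4 ok
(4,5)% 2/2 ok
(4,6)% 2/3 ok
(5,1)% 2/2 ok
(5,3)% 2/2 ok
(5,4)% 3/3 ok
(5,6)% 2/2 ok
(6,0)% 1/1 ok
(6,1)% 3/3 ok
(6,2)% 1/1 ok
(6,4)% 2/2 ok
(6,5)% 2/2 ok
(6,6)% 2/2 ok
All meet the threshold, so the configuration is stable.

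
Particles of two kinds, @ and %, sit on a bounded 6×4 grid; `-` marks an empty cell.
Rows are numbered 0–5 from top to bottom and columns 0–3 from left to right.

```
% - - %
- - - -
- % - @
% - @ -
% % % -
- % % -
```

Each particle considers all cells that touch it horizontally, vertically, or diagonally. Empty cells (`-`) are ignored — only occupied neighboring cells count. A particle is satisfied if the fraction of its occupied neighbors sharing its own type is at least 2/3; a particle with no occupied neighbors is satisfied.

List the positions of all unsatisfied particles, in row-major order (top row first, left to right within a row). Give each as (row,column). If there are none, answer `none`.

Row 0: (0,0)% 0/0 ✓ · (0,3)% 0/0 ✓
Row 2: (2,1)% 1/2 ✗ · (2,3)@ 1/1 ✓
Row 3: (3,0)% 3/3 ✓ · (3,2)@ 1/4 ✗
Row 4: (4,0)% 3/3 ✓ · (4,1)% 5/6 ✓ · (4,2)% 3/4 ✓
Row 5: (5,1)% 4/4 ✓ · (5,2)% 3/3 ✓

(2,1), (3,2)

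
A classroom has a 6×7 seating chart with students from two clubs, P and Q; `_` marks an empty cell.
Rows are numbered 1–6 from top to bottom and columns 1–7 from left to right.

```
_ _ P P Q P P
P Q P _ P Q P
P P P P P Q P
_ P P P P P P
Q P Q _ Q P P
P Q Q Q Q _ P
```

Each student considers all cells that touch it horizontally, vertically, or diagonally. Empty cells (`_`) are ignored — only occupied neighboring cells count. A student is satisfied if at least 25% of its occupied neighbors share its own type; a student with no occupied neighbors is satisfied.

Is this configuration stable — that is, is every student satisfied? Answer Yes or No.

Row 1: (1,3)P 2/3 satisfied · (1,4)P 3/4 satisfied · (1,5)Q 1/4 satisfied · (1,6)P 3/5 satisfied · (1,7)P 2/3 satisfied
Row 2: (2,1)P 2/3 satisfied · (2,2)Q 0/6 not · (2,3)P 5/6 satisfied · (2,5)P 4/7 satisfied · (2,6)Q 2/8 satisfied · (2,7)P 3/5 satisfied
Row 3: (3,1)P 3/4 satisfied · (3,2)P 6/7 satisfied · (3,3)P 6/7 satisfied · (3,4)P 7/7 satisfied · (3,5)P 5/7 satisfied · (3,6)Q 1/8 not · (3,7)P 3/5 satisfied
Row 4: (4,2)P 5/7 satisfied · (4,3)P 6/7 satisfied · (4,4)P 5/7 satisfied · (4,5)P 5/7 satisfied · (4,6)P 6/8 satisfied · (4,7)P 4/5 satisfied
Row 5: (5,1)Q 1/4 satisfied · (5,2)P 3/7 satisfied · (5,3)Q 3/7 satisfied · (5,5)Q 2/6 satisfied · (5,6)P 5/7 satisfied · (5,7)P 4/4 satisfied
Row 6: (6,1)P 1/3 satisfied · (6,2)Q 3/5 satisfied · (6,3)Q 3/4 satisfied · (6,4)Q 4/4 satisfied · (6,5)Q 2/3 satisfied · (6,7)P 2/2 satisfied
For instance (2,2) has only 0/6 same-type neighbors, below 1/4.

No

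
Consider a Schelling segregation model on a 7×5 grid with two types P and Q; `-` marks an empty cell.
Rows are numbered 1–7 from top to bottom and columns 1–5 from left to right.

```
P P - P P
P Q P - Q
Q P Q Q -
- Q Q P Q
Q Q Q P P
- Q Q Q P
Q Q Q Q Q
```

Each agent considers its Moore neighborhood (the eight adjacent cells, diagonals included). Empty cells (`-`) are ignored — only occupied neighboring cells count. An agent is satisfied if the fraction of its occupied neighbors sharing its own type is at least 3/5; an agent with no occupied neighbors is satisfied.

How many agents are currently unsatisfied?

(1,1)P 2/3 ok
(1,2)P 3/4 ok
(1,4)P 2/3 ok
(1,5)P 1/2 unhappy
(2,1)P 3/5 ok
(2,2)Q 2/7 unhappy
(2,3)P 3/6 unhappy
(2,5)Q 1/3 unhappy
(3,1)Q 2/4 unhappy
(3,2)P 2/7 unhappy
(3,3)Q 4/7 unhappy
(3,4)Q 4/6 ok
(4,2)Q 6/7 ok
(4,3)Q 5/8 ok
(4,4)P 2/7 unhappy
(4,5)Q 1/4 unhappy
(5,1)Q 3/3 ok
(5,2)Q 6/6 ok
(5,3)Q 6/8 ok
(5,4)P 3/8 unhappy
(5,5)P 3/5 ok
(6,2)Q 7/7 ok
(6,3)Q 7/8 ok
(6,4)Q 5/8 ok
(6,5)P 2/5 unhappy
(7,1)Q 2/2 ok
(7,2)Q 4/4 ok
(7,3)Q 5/5 ok
(7,4)Q 4/5 ok
(7,5)Q 2/3 ok
Unsatisfied: (1,5), (2,2), (2,3), (2,5), (3,1), (3,2), (3,3), (4,4), (4,5), (5,4), (6,5) — 11 in total.

11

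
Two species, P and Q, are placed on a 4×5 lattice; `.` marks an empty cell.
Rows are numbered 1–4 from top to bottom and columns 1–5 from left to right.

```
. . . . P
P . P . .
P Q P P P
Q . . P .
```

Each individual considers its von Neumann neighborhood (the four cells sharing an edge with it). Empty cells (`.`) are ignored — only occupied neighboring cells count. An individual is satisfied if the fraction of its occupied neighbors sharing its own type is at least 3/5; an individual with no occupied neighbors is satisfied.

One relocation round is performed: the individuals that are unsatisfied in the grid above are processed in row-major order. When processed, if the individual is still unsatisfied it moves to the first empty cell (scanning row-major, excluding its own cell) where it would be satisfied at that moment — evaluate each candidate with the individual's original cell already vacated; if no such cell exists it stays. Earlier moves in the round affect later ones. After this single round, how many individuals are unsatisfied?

0

Initially unsatisfied (in order): (3,1), (3,2), (4,1).
  (3,1) → (1,1).
  (3,2) → (4,2).
  (4,1): now satisfied by earlier moves; stays.
Resulting grid:
P . . . P
P . P . .
. . P P P
Q Q . P .
All satisfied now.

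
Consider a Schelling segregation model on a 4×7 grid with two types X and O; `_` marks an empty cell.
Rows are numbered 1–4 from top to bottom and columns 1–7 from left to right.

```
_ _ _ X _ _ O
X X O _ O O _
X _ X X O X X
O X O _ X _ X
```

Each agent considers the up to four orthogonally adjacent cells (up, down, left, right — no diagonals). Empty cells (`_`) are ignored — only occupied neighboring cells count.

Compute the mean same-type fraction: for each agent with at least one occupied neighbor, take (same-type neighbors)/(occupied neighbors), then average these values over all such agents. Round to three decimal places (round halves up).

(1,4)X — no occupied neighbors
(1,7)O — no occupied neighbors
(2,1)X 2/2
(2,2)X 1/2
(2,3)O 0/2
(2,5)O 2/2
(2,6)O 1/2
(3,1)X 1/2
(3,3)X 1/3
(3,4)X 1/2
(3,5)O 1/4
(3,6)X 1/3
(3,7)X 2/2
(4,1)O 0/2
(4,2)X 0/2
(4,3)O 0/2
(4,5)X 0/1
(4,7)X 1/1
Sum over 16 agents: 2/2 + 1/2 + 0/2 + 2/2 + 1/2 + 1/2 + 1/3 + 1/2 + 1/4 + 1/3 + 2/2 + 0/2 + 0/2 + 0/2 + 0/1 + 1/1 = 83/12; mean = 83/12 ÷ 16 = 83/192 = 0.432291… → 0.432.

0.432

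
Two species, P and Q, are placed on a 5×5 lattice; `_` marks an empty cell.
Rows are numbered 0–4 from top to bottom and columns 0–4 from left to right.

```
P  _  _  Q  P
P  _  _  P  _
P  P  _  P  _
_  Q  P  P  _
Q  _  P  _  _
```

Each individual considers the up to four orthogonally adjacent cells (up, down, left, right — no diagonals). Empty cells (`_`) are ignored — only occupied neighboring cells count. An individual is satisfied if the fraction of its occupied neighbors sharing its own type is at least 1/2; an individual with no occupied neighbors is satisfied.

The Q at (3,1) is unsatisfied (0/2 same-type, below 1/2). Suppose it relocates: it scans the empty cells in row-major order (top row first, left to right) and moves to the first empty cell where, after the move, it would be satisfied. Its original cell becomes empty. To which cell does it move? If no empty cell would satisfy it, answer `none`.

Vacating (3,1). Empty cells in order:
  (0,1): 0/1 same-type → still unsatisfied.
  (0,2): 1/1 same-type → satisfied — stop here.

(0,2)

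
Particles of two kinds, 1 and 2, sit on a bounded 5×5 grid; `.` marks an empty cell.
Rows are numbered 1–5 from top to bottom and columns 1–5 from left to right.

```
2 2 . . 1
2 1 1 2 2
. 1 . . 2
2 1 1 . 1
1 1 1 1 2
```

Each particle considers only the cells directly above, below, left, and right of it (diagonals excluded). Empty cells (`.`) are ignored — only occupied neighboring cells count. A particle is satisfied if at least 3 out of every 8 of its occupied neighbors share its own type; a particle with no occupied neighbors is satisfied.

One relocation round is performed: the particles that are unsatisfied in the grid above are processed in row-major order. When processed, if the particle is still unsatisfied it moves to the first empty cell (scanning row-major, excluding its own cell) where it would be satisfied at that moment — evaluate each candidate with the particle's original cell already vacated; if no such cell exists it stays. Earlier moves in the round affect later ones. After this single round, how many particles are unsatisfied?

Initially unsatisfied (in order): (1,5), (4,1), (4,5), (5,5).
  (1,5) → (1,3).
  (4,1) → (1,4).
  (4,5) → (3,1).
  (5,5) → (1,5).
Resulting grid:
2 2 1 2 2
2 1 1 2 2
1 1 . . 2
. 1 1 . .
1 1 1 1 .
Unsatisfied now: (1,2), (1,3), (2,1).

3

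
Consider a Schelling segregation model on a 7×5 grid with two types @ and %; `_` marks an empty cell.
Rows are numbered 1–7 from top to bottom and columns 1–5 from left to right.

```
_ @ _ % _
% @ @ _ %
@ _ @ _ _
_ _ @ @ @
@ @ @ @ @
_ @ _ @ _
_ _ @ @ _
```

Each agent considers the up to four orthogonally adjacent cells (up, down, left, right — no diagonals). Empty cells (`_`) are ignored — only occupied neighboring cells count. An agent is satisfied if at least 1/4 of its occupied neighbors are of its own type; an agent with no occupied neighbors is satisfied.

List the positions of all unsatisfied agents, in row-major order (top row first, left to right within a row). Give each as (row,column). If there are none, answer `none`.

(2,1), (3,1)

Row 1: (1,2)@ 1/1 ok · (1,4)% 0/0 ok
Row 2: (2,1)% 0/2 unhappy · (2,2)@ 2/3 ok · (2,3)@ 2/2 ok · (2,5)% 0/0 ok
Row 3: (3,1)@ 0/1 unhappy · (3,3)@ 2/2 ok
Row 4: (4,3)@ 3/3 ok · (4,4)@ 3/3 ok · (4,5)@ 2/2 ok
Row 5: (5,1)@ 1/1 ok · (5,2)@ 3/3 ok · (5,3)@ 3/3 ok · (5,4)@ 4/4 ok · (5,5)@ 2/2 ok
Row 6: (6,2)@ 1/1 ok · (6,4)@ 2/2 ok
Row 7: (7,3)@ 1/1 ok · (7,4)@ 2/2 ok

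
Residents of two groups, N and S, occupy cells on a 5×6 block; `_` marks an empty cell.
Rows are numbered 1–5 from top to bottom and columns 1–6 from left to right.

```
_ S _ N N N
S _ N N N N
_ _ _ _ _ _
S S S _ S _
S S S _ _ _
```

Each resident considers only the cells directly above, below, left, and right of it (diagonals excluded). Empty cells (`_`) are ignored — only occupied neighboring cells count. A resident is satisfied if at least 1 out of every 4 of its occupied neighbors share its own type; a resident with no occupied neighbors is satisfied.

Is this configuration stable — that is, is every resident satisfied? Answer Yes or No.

(1,2)S 0/0 satisfied
(1,4)N 2/2 satisfied
(1,5)N 3/3 satisfied
(1,6)N 2/2 satisfied
(2,1)S 0/0 satisfied
(2,3)N 1/1 satisfied
(2,4)N 3/3 satisfied
(2,5)N 3/3 satisfied
(2,6)N 2/2 satisfied
(4,1)S 2/2 satisfied
(4,2)S 3/3 satisfied
(4,3)S 2/2 satisfied
(4,5)S 0/0 satisfied
(5,1)S 2/2 satisfied
(5,2)S 3/3 satisfied
(5,3)S 2/2 satisfied
All meet the threshold, so the configuration is stable.

Yes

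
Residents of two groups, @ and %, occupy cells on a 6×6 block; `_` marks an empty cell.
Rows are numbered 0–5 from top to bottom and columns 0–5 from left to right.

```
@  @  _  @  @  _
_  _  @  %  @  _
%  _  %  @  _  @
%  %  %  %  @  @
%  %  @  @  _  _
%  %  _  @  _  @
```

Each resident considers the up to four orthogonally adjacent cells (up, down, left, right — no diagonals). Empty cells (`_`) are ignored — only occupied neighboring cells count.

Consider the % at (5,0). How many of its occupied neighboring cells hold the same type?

2

Occupied neighbors of (5,0): (4,0)=%, (5,1)=%.
Same type (%): 2 of 2.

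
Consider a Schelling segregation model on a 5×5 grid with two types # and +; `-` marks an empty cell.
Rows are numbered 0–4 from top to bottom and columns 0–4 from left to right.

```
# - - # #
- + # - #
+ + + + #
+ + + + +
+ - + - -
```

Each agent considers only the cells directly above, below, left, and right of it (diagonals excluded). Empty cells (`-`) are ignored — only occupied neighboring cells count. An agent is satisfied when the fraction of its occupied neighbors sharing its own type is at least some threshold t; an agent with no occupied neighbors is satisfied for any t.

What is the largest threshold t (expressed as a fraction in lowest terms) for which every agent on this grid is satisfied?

(0,0)# — no occupied neighbors
(0,3)# 1/1
(0,4)# 2/2
(1,1)+ 1/2
(1,2)# 0/2
(1,4)# 2/2
(2,0)+ 2/2
(2,1)+ 4/4
(2,2)+ 3/4
(2,3)+ 2/3
(2,4)# 1/3
(3,0)+ 3/3
(3,1)+ 3/3
(3,2)+ 4/4
(3,3)+ 3/3
(3,4)+ 1/2
(4,0)+ 1/1
(4,2)+ 1/1
The smallest same-type fraction is 0/2 at (1,2), which reduces to 0/1. Any threshold above that leaves this agent unsatisfied.

0/1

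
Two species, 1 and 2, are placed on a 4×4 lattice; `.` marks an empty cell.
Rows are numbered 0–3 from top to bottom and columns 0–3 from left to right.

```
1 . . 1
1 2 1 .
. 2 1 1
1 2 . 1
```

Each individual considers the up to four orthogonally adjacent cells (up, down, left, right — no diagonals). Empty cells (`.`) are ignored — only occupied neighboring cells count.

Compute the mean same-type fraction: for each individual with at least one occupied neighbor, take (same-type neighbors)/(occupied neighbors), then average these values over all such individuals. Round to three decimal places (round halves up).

(0,0)1 1/1
(0,3)1 — no occupied neighbors
(1,0)1 1/2
(1,1)2 1/3
(1,2)1 1/2
(2,1)2 2/3
(2,2)1 2/3
(2,3)1 2/2
(3,0)1 0/1
(3,1)2 1/2
(3,3)1 1/1
Sum over 10 individuals: 1/1 + 1/2 + 1/3 + 1/2 + 2/3 + 2/3 + 2/2 + 0/1 + 1/2 + 1/1 = 37/6; mean = 37/6 ÷ 10 = 37/60 = 0.616666… → 0.617.

0.617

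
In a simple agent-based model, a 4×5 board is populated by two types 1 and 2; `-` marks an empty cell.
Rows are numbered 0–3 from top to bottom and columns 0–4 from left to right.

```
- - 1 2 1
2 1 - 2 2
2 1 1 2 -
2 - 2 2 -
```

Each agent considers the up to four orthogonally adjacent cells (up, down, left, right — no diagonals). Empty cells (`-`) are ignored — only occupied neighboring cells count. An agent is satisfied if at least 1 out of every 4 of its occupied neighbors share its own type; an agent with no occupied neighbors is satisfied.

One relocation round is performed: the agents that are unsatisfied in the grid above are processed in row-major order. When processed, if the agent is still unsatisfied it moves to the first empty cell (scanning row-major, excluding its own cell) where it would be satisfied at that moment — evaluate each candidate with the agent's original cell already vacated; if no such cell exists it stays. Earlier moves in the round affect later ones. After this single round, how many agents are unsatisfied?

0

Initially unsatisfied (in order): (0,2), (0,4).
  (0,2) → (0,1).
  (0,4) → (0,0).
Resulting grid:
1 1 - 2 -
2 1 - 2 2
2 1 1 2 -
2 - 2 2 -
All satisfied now.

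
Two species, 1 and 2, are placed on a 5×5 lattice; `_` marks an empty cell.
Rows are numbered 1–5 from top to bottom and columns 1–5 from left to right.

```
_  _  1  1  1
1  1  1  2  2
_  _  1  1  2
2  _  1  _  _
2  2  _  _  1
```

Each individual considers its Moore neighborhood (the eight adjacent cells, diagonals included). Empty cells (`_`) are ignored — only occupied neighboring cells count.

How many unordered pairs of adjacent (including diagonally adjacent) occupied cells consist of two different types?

11

Scan each occupied cell's neighbors to the right and below (and the two forward diagonals) so each pair is counted once.
Row 1: 1(1,3)–1(1,4)= 1(1,3)–1(2,3)= 1(1,3)–2(2,4)≠ 1(1,3)–1(2,2)= 1(1,4)–1(1,5)= 1(1,4)–2(2,4)≠ 1(1,4)–2(2,5)≠ 1(1,4)–1(2,3)= 1(1,5)–2(2,5)≠ 1(1,5)–2(2,4)≠  → 5/10 unlike.
Row 2: 1(2,1)–1(2,2)= 1(2,2)–1(2,3)= 1(2,2)–1(3,3)= 1(2,3)–2(2,4)≠ 1(2,3)–1(3,3)= 1(2,3)–1(3,4)= 2(2,4)–2(2,5)= 2(2,4)–1(3,4)≠ 2(2,4)–2(3,5)= 2(2,4)–1(3,3)≠ 2(2,5)–2(3,5)= 2(2,5)–1(3,4)≠  → 4/12 unlike.
Row 3: 1(3,3)–1(3,4)= 1(3,3)–1(4,3)= 1(3,4)–2(3,5)≠ 1(3,4)–1(4,3)=  → 1/4 unlike.
Row 4: 2(4,1)–2(5,1)= 2(4,1)–2(5,2)= 1(4,3)–2(5,2)≠  → 1/3 unlike.
Row 5: 2(5,1)–2(5,2)=  → 0/1 unlike.
Total adjacent occupied pairs: 30; unlike-type pairs: 11.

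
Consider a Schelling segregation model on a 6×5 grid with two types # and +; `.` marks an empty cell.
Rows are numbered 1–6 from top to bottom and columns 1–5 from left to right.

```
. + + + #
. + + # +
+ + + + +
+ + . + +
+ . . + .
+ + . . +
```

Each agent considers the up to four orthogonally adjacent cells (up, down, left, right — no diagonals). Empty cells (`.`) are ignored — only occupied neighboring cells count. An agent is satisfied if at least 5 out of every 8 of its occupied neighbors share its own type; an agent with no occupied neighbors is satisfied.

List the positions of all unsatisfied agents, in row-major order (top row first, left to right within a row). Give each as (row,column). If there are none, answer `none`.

Row 1: (1,2)+ 2/2 ok · (1,3)+ 3/3 ok · (1,4)+ 1/3 unhappy · (1,5)# 0/2 unhappy
Row 2: (2,2)+ 3/3 ok · (2,3)+ 3/4 ok · (2,4)# 0/4 unhappy · (2,5)+ 1/3 unhappy
Row 3: (3,1)+ 2/2 ok · (3,2)+ 4/4 ok · (3,3)+ 3/3 ok · (3,4)+ 3/4 ok · (3,5)+ 3/3 ok
Row 4: (4,1)+ 3/3 ok · (4,2)+ 2/2 ok · (4,4)+ 3/3 ok · (4,5)+ 2/2 ok
Row 5: (5,1)+ 2/2 ok · (5,4)+ 1/1 ok
Row 6: (6,1)+ 2/2 ok · (6,2)+ 1/1 ok · (6,5)+ 0/0 ok

(1,4), (1,5), (2,4), (2,5)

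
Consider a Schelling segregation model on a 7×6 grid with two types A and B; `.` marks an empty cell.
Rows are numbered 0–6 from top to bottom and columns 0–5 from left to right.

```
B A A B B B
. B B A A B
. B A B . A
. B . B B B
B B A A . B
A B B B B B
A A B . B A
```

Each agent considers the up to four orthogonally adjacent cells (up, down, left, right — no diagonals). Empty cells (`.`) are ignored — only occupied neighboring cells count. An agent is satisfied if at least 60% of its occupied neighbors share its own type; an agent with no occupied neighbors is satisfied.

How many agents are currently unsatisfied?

20

(0,0)B 0/1 unhappy
(0,1)A 1/3 unhappy
(0,2)A 1/3 unhappy
(0,3)B 1/3 unhappy
(0,4)B 2/3 ok
(0,5)B 2/2 ok
(1,1)B 2/3 ok
(1,2)B 1/4 unhappy
(1,3)A 1/4 unhappy
(1,4)A 1/3 unhappy
(1,5)B 1/3 unhappy
(2,1)B 2/3 ok
(2,2)A 0/3 unhappy
(2,3)B 1/3 unhappy
(2,5)A 0/2 unhappy
(3,1)B 2/2 ok
(3,3)B 2/3 ok
(3,4)B 2/2 ok
(3,5)B 2/3 ok
(4,0)B 1/2 unhappy
(4,1)B 3/4 ok
(4,2)A 1/3 unhappy
(4,3)A 1/3 unhappy
(4,5)B 2/2 ok
(5,0)A 1/3 unhappy
(5,1)B 2/4 unhappy
(5,2)B 3/4 ok
(5,3)B 2/3 ok
(5,4)B 3/3 ok
(5,5)B 2/3 ok
(6,0)A 2/2 ok
(6,1)A 1/3 unhappy
(6,2)B 1/2 unhappy
(6,4)B 1/2 unhappy
(6,5)A 0/2 unhappy
Unsatisfied: (0,0), (0,1), (0,2), (0,3), (1,2), (1,3), (1,4), (1,5), (2,2), (2,3), (2,5), (4,0), (4,2), (4,3), (5,0), (5,1), (6,1), (6,2), (6,4), (6,5) — 20 in total.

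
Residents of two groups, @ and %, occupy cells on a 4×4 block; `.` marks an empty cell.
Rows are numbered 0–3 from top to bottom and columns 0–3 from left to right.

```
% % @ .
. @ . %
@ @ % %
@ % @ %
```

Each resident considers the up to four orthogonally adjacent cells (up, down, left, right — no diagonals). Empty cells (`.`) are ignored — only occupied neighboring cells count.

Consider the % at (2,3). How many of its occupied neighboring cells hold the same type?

Occupied neighbors of (2,3): (1,3)=%, (3,3)=%, (2,2)=%.
Same type (%): 3 of 3.

3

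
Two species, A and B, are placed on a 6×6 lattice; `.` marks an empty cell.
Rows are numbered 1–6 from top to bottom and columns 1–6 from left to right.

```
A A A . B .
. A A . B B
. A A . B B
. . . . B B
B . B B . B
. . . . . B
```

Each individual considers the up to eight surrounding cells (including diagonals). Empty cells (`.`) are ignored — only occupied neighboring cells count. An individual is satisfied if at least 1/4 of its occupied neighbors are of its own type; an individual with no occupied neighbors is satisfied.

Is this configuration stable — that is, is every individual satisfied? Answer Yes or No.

Row 1: (1,1)A 2/2 satisfied · (1,2)A 4/4 satisfied · (1,3)A 3/3 satisfied · (1,5)B 2/2 satisfied
Row 2: (2,2)A 6/6 satisfied · (2,3)A 5/5 satisfied · (2,5)B 4/4 satisfied · (2,6)B 4/4 satisfied
Row 3: (3,2)A 3/3 satisfied · (3,3)A 3/3 satisfied · (3,5)B 5/5 satisfied · (3,6)B 5/5 satisfied
Row 4: (4,5)B 5/5 satisfied · (4,6)B 4/4 satisfied
Row 5: (5,1)B 0/0 satisfied · (5,3)B 1/1 satisfied · (5,4)B 2/2 satisfied · (5,6)B 3/3 satisfied
Row 6: (6,6)B 1/1 satisfied
All meet the threshold, so the configuration is stable.

Yes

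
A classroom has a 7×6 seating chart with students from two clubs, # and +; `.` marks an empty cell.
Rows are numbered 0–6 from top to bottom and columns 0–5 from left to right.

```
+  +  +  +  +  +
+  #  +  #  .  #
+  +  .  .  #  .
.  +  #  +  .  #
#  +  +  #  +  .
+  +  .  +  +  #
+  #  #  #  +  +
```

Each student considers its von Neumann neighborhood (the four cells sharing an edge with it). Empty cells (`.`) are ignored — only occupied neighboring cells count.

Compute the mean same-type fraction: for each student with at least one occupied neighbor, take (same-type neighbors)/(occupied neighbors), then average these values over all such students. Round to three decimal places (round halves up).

0.484

(0,0)+ 2/2
(0,1)+ 2/3
(0,2)+ 3/3
(0,3)+ 2/3
(0,4)+ 2/2
(0,5)+ 1/2
(1,0)+ 2/3
(1,1)# 0/4
(1,2)+ 1/3
(1,3)# 0/2
(1,5)# 0/1
(2,0)+ 2/2
(2,1)+ 2/3
(2,4)# — no occupied neighbors
(3,1)+ 2/3
(3,2)# 0/3
(3,3)+ 0/2
(3,5)# — no occupied neighbors
(4,0)# 0/2
(4,1)+ 3/4
(4,2)+ 1/3
(4,3)# 0/4
(4,4)+ 1/2
(5,0)+ 2/3
(5,1)+ 2/3
(5,3)+ 1/3
(5,4)+ 3/4
(5,5)# 0/2
(6,0)+ 1/2
(6,1)# 1/3
(6,2)# 2/2
(6,3)# 1/3
(6,4)+ 2/3
(6,5)+ 1/2
Sum over 32 students: 2/2 + 2/3 + 3/3 + 2/3 + 2/2 + 1/2 + 2/3 + 0/4 + 1/3 + 0/2 + 0/1 + 2/2 + 2/3 + 2/3 + 0/3 + 0/2 + 0/2 + 3/4 + 1/3 + 0/4 + 1/2 + 2/3 + 2/3 + 1/3 + 3/4 + 0/2 + 1/2 + 1/3 + 2/2 + 1/3 + 2/3 + 1/2 = 31/2; mean = 31/2 ÷ 32 = 31/64 = 0.484375 → 0.484.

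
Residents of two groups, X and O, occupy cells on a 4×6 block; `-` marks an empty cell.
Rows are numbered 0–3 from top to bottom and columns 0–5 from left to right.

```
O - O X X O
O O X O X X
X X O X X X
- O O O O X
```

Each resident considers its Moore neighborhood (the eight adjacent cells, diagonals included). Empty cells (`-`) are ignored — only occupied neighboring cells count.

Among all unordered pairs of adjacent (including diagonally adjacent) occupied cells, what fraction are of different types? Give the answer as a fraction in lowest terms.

29/60

Scan each occupied cell's neighbors to the right and below (and the two forward diagonals) so each pair is counted once.
From row 0: 7 unlike of 16 pairs (running 7/16).
From row 1: 10 unlike of 21 pairs (running 17/37).
From row 2: 11 unlike of 19 pairs (running 28/56).
From row 3: 1 unlike of 4 pairs (running 29/60).
Total adjacent occupied pairs: 60; unlike-type pairs: 29.
29/60 is already in lowest terms.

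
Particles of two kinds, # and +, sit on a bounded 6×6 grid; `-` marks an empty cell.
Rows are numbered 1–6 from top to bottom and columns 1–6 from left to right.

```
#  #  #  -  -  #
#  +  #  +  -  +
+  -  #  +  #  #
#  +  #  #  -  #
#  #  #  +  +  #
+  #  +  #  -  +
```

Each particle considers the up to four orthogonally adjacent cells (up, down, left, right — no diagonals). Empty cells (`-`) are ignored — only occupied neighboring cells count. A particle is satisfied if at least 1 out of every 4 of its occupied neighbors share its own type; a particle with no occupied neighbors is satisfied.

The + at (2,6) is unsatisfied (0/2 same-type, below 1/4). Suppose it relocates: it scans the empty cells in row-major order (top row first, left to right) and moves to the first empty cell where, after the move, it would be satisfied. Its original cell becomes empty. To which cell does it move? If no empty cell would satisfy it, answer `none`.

Vacating (2,6). Empty cells in order:
  (1,4): 1/2 same-type → satisfied — stop here.

(1,4)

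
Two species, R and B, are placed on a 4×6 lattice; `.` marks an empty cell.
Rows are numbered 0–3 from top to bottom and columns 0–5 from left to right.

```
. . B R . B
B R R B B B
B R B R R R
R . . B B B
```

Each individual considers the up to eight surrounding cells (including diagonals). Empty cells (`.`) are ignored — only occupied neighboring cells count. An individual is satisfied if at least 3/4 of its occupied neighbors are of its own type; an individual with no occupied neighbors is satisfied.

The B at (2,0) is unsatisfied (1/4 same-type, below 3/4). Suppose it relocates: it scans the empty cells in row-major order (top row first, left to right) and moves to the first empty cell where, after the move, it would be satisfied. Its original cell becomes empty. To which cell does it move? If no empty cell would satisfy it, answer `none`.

Vacating (2,0). Empty cells in order:
  (0,0): 1/2 same-type → still unsatisfied.
  (0,1): 2/4 same-type → still unsatisfied.
  (0,4): 4/5 same-type → satisfied — stop here.

(0,4)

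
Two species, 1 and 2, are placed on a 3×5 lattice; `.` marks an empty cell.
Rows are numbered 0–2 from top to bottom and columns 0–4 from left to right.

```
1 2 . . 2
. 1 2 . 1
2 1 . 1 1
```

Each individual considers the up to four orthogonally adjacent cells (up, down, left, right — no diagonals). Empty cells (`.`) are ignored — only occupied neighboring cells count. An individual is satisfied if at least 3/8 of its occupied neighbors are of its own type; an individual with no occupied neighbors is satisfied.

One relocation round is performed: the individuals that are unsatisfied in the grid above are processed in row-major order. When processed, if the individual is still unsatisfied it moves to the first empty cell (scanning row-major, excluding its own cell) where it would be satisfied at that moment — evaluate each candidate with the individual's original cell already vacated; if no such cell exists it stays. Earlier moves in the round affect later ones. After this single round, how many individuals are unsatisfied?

0

Initially unsatisfied (in order): (0,0), (0,1), (0,4), (1,1), (1,2), (2,0).
  (0,0) → (1,0).
  (0,1) → (0,2).
  (0,4) → (0,1).
  (1,1): now satisfied by earlier moves; stays.
  (1,2): now satisfied by earlier moves; stays.
  (2,0) → (0,0).
Resulting grid:
2 2 2 . .
1 1 2 . 1
. 1 . 1 1
All satisfied now.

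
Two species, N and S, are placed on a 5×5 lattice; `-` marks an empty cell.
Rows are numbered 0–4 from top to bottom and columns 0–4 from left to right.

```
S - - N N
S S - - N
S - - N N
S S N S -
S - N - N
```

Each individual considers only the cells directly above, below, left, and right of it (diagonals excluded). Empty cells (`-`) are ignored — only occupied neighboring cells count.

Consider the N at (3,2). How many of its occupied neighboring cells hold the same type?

Occupied neighbors of (3,2): (4,2)=N, (3,1)=S, (3,3)=S.
Same type (N): 1 of 3.

1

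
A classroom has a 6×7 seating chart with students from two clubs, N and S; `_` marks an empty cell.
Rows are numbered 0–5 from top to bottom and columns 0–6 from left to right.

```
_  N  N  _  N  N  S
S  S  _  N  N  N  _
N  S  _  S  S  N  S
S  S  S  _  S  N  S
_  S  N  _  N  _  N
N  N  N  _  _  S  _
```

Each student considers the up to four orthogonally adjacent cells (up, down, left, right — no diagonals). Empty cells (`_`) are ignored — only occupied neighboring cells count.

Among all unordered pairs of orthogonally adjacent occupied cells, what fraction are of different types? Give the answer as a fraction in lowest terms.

4/9

Scan each occupied cell's neighbors to the right and below so each pair is counted once.
From row 0: 2 unlike of 6 pairs (running 2/6).
From row 1: 3 unlike of 8 pairs (running 5/14).
From row 2: 4 unlike of 9 pairs (running 9/23).
From row 3: 5 unlike of 8 pairs (running 14/31).
From row 4: 2 unlike of 3 pairs (running 16/34).
From row 5: 0 unlike of 2 pairs (running 16/36).
Total adjacent occupied pairs: 36; unlike-type pairs: 16.
16/36 reduces to 4/9.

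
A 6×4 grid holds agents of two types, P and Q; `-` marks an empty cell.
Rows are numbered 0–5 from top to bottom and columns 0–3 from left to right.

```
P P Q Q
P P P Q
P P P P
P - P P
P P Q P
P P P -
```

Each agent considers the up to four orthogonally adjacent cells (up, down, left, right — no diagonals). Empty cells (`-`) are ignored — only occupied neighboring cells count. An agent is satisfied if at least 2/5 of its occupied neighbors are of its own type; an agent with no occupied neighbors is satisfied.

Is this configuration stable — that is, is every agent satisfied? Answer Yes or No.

Row 0: (0,0)P 2/2 ok · (0,1)P 2/3 ok · (0,2)Q 1/3 unhappy · (0,3)Q 2/2 ok
Row 1: (1,0)P 3/3 ok · (1,1)P 4/4 ok · (1,2)P 2/4 ok · (1,3)Q 1/3 unhappy
Row 2: (2,0)P 3/3 ok · (2,1)P 3/3 ok · (2,2)P 4/4 ok · (2,3)P 2/3 ok
Row 3: (3,0)P 2/2 ok · (3,2)P 2/3 ok · (3,3)P 3/3 ok
Row 4: (4,0)P 3/3 ok · (4,1)P 2/3 ok · (4,2)Q 0/4 unhappy · (4,3)P 1/2 ok
Row 5: (5,0)P 2/2 ok · (5,1)P 3/3 ok · (5,2)P 1/2 ok
For instance (0,2) has only 1/3 same-type neighbors, below 2/5.

No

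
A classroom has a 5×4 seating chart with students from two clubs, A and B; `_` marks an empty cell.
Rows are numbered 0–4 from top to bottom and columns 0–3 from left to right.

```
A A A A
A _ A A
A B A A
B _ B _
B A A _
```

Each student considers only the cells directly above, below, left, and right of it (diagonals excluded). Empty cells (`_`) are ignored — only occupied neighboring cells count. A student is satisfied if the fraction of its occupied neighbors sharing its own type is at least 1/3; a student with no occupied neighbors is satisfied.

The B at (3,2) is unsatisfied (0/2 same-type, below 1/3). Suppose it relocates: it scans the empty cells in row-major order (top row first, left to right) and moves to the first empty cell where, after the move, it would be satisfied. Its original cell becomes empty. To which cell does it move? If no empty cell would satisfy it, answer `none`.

(3,1)

Vacating (3,2). Empty cells in order:
  (1,1): 1/4 same-type → still unsatisfied.
  (3,1): 2/3 same-type → satisfied — stop here.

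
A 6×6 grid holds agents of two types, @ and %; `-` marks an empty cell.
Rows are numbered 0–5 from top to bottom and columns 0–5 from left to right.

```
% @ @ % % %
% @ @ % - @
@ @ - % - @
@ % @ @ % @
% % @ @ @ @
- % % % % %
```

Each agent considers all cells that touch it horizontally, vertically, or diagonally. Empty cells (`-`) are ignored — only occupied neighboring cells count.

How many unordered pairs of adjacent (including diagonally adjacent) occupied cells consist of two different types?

Scan each occupied cell's neighbors to the right and below (and the two forward diagonals) so each pair is counted once.
From row 0: 8 unlike of 18 pairs (running 8/18).
From row 1: 5 unlike of 11 pairs (running 13/29).
From row 2: 5 unlike of 11 pairs (running 18/40).
From row 3: 11 unlike of 21 pairs (running 29/61).
From row 4: 12 unlike of 19 pairs (running 41/80).
From row 5: 0 unlike of 4 pairs (running 41/84).
Total adjacent occupied pairs: 84; unlike-type pairs: 41.

41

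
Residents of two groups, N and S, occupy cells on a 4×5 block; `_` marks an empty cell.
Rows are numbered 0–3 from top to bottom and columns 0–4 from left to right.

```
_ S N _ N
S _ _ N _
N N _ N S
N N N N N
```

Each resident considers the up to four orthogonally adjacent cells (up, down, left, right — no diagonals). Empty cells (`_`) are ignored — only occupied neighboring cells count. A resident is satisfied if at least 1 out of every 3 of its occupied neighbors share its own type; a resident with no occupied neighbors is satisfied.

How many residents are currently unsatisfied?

(0,1)S 0/1 unhappy
(0,2)N 0/1 unhappy
(0,4)N 0/0 ok
(1,0)S 0/1 unhappy
(1,3)N 1/1 ok
(2,0)N 2/3 ok
(2,1)N 2/2 ok
(2,3)N 2/3 ok
(2,4)S 0/2 unhappy
(3,0)N 2/2 ok
(3,1)N 3/3 ok
(3,2)N 2/2 ok
(3,3)N 3/3 ok
(3,4)N 1/2 ok
Unsatisfied: (0,1), (0,2), (1,0), (2,4) — 4 in total.

4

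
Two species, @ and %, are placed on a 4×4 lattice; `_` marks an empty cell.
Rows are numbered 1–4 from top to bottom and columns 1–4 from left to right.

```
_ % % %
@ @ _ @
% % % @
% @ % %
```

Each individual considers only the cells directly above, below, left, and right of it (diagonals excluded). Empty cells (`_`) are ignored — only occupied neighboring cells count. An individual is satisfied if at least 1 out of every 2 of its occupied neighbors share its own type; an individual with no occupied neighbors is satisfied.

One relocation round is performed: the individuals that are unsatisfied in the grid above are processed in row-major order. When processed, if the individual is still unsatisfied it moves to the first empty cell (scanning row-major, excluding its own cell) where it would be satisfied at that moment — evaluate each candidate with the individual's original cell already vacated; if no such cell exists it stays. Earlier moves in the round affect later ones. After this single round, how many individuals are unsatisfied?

2

Initially unsatisfied (in order): (2,2), (3,4), (4,2).
  (2,2) → (1,1).
  (3,4): no empty cell satisfies it; stays.
  (4,2): no empty cell satisfies it; stays.
Resulting grid:
@ % % %
@ _ _ @
% % % @
% @ % %
Unsatisfied now: (3,4), (4,2).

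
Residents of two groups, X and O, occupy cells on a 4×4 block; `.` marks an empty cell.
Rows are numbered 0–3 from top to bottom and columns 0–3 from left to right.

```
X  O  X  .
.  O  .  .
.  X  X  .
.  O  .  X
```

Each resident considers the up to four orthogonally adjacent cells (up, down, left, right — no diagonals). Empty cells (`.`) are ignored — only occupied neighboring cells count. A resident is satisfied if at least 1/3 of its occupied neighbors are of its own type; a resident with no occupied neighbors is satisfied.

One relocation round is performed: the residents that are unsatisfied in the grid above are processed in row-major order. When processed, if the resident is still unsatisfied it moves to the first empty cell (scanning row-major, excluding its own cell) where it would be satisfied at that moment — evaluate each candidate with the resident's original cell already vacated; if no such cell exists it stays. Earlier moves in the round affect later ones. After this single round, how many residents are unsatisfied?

Initially unsatisfied (in order): (0,0), (0,2), (3,1).
  (0,0) → (0,3).
  (0,2): now satisfied by earlier moves; stays.
  (3,1) → (0,0).
Resulting grid:
O O X X
. O . .
. X X .
. . . X
All satisfied now.

0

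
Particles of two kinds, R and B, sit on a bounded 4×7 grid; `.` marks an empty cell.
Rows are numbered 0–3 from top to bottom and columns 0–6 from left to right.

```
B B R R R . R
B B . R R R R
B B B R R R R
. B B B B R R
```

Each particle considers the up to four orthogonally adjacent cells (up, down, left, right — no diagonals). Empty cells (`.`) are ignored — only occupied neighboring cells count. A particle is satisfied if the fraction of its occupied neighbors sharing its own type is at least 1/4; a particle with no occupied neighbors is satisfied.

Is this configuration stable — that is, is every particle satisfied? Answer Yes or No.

Yes

(0,0)B 2/2 ok
(0,1)B 2/3 ok
(0,2)R 1/2 ok
(0,3)R 3/3 ok
(0,4)R 2/2 ok
(0,6)R 1/1 ok
(1,0)B 3/3 ok
(1,1)B 3/3 ok
(1,3)R 3/3 ok
(1,4)R 4/4 ok
(1,5)R 3/3 ok
(1,6)R 3/3 ok
(2,0)B 2/2 ok
(2,1)B 4/4 ok
(2,2)B 2/3 ok
(2,3)R 2/4 ok
(2,4)R 3/4 ok
(2,5)R 4/4 ok
(2,6)R 3/3 ok
(3,1)B 2/2 ok
(3,2)B 3/3 ok
(3,3)B 2/3 ok
(3,4)B 1/3 ok
(3,5)R 2/3 ok
(3,6)R 2/2 ok
All meet the threshold, so the configuration is stable.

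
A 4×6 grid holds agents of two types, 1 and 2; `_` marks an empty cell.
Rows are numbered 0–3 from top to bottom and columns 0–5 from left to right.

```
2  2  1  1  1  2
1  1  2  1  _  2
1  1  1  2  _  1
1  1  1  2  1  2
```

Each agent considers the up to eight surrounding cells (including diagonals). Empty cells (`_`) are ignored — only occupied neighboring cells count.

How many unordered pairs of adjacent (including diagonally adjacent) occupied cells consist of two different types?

23

Scan each occupied cell's neighbors to the right and below (and the two forward diagonals) so each pair is counted once.
From row 0: 9 unlike of 18 pairs (running 9/18).
From row 1: 6 unlike of 14 pairs (running 15/32).
From row 2: 5 unlike of 16 pairs (running 20/48).
From row 3: 3 unlike of 5 pairs (running 23/53).
Total adjacent occupied pairs: 53; unlike-type pairs: 23.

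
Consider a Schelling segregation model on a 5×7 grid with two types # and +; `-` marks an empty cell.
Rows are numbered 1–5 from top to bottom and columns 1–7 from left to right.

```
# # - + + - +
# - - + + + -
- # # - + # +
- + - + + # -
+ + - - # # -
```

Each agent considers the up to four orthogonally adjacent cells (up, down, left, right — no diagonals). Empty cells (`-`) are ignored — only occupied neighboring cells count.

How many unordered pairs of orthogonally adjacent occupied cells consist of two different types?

6

Scan each occupied cell's neighbors to the right and below so each pair is counted once.
From row 1: 0 unlike of 5 pairs (running 0/5).
From row 2: 1 unlike of 4 pairs (running 1/9).
From row 3: 3 unlike of 6 pairs (running 4/15).
From row 4: 2 unlike of 5 pairs (running 6/20).
From row 5: 0 unlike of 2 pairs (running 6/22).
Total adjacent occupied pairs: 22; unlike-type pairs: 6.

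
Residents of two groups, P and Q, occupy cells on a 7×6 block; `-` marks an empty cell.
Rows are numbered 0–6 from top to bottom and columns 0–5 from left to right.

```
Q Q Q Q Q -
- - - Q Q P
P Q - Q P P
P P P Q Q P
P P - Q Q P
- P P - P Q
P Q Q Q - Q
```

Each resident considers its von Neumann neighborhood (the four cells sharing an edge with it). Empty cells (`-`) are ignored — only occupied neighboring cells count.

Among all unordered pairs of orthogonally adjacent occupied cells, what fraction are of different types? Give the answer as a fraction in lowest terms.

15/43

Scan each occupied cell's neighbors to the right and below so each pair is counted once.
Row 0: Q(0,0)–Q(0,1)= Q(0,1)–Q(0,2)= Q(0,2)–Q(0,3)= Q(0,3)–Q(0,4)= Q(0,3)–Q(1,3)= Q(0,4)–Q(1,4)=  → 0/6 unlike.
Row 1: Q(1,3)–Q(1,4)= Q(1,3)–Q(2,3)= Q(1,4)–P(1,5)≠ Q(1,4)–P(2,4)≠ P(1,5)–P(2,5)=  → 2/5 unlike.
Row 2: P(2,0)–Q(2,1)≠ P(2,0)–P(3,0)= Q(2,1)–P(3,1)≠ Q(2,3)–P(2,4)≠ Q(2,3)–Q(3,3)= P(2,4)–P(2,5)= P(2,4)–Q(3,4)≠ P(2,5)–P(3,5)=  → 4/8 unlike.
Row 3: P(3,0)–P(3,1)= P(3,0)–P(4,0)= P(3,1)–P(3,2)= P(3,1)–P(4,1)= P(3,2)–Q(3,3)≠ Q(3,3)–Q(3,4)= Q(3,3)–Q(4,3)= Q(3,4)–P(3,5)≠ Q(3,4)–Q(4,4)= P(3,5)–P(4,5)=  → 2/10 unlike.
Row 4: P(4,0)–P(4,1)= P(4,1)–P(5,1)= Q(4,3)–Q(4,4)= Q(4,4)–P(4,5)≠ Q(4,4)–P(5,4)≠ P(4,5)–Q(5,5)≠  → 3/6 unlike.
Row 5: P(5,1)–P(5,2)= P(5,1)–Q(6,1)≠ P(5,2)–Q(6,2)≠ P(5,4)–Q(5,5)≠ Q(5,5)–Q(6,5)=  → 3/5 unlike.
Row 6: P(6,0)–Q(6,1)≠ Q(6,1)–Q(6,2)= Q(6,2)–Q(6,3)=  → 1/3 unlike.
Total adjacent occupied pairs: 43; unlike-type pairs: 15.
15/43 is already in lowest terms.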